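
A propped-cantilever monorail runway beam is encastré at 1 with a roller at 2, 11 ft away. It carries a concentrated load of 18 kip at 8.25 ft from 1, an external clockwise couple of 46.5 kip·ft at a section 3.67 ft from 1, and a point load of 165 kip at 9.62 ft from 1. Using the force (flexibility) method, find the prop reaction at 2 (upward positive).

Choose R_2 as the redundant. The primary structure is the cantilever fixed at 1.
Downward deflection at the released point 2 due to the loads:
  point load 18 at a = 8.25: Pa²(3L − a)/(6EI) = 5054/EI
  clockwise couple 46.5 at a = 3.67: M₀a(2L − a)/(2EI) = 1564/EI
  point load 165 at a = 9.62: Pa²(3L − a)/(6EI) = 59501/EI
  δ_0 = 66119/EI
Flexibility coefficient — unit upward force at 2: δ_{22} = L³/(3EI) = 443.7/EI.
The prop prevents deflection at 2: R_2 = δ_0/δ_{22} = 66119/443.7 = 149 kip.

R_2 = 149 kip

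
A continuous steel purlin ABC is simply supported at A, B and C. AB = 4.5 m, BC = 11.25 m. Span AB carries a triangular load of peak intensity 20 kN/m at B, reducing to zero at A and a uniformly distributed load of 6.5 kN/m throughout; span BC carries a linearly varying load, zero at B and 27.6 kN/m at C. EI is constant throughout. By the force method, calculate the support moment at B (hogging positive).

M_B = 158 kN·m

Insert a hinge at B; M_B is the redundant, and each span becomes simply supported.
Discontinuity in slope at B on the released structure — sum the simple-span end rotations:
  span AB: triangular load, peak 20: w₀L³/(45EI) = 40.5/EI
  span AB: UDL 6.5: wL³/(24EI) = 24.68/EI
  span BC: triangular load, peak 27.6: 7w₀L³/(360EI) = 764.1/EI
  relative rotation θ_0 = (65.18 + 764.1)/EI = 829.3/EI
A unit hogging moment at B produces rotation L₁/(3EI) + L₂/(3EI) = 5.25/EI.
Slope continuity at B: θ_0 = M_B·5.25/EI, so M_B = 829.3/5.25 = 158 kN·m (hogging).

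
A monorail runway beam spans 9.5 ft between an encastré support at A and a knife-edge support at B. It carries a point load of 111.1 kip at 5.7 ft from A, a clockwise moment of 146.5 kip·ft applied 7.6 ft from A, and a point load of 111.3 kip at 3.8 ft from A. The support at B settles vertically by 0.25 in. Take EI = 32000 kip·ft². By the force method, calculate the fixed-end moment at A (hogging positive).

Release the roller at B. Primary structure: cantilever fixed at A.
Deflection at B on the released cantilever, summing each load's contribution:
  point load 111.1 at a = 5.7: Pa²(3L − a)/(6EI) = 13717/EI
  clockwise couple 146.5 at a = 7.6: M₀a(2L − a)/(2EI) = 6346/EI
  point load 111.3 at a = 3.8: Pa²(3L − a)/(6EI) = 6616/EI
  δ_0 = 26679/EI
Flexibility coefficient — unit upward force at B: δ_{BB} = L³/(3EI) = 285.8/EI.
With EI = 32000 kip·ft²: δ_0 = 0.83372 ft and δ_{BB} = 0.008931 ft/kip.
Compatibility — the beam at B must follow the support down by 0.02083 ft: δ_0 − R_B·δ_{BB} = 0.02083, so R_B = (0.83372 − 0.02083)/0.008931 = 91.02 kip.
Moment equilibrium about A: M_A = Σ(load moments about A) − R_B·L = 1203 − 91.02×9.5 = 338 kip·ft.

M_A = 338 kip·ft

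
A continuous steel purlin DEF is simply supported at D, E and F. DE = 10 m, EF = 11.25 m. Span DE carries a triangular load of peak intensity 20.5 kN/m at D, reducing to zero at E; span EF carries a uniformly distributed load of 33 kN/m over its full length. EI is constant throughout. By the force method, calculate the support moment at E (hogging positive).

M_E = 332.7 kN·m

Take M_E as the redundant. Released structure: two simple spans DE and EF with a hinge at E.
Rotations at E on the released spans (each span's end-slope, ×1/EI):
  span DE: triangular load, peak 20.5: 7w₀L³/(360EI) = 398.6/EI
  span EF: UDL 33: wL³/(24EI) = 1958/EI
  relative rotation θ_0 = (398.6 + 1958)/EI = 2356/EI
A unit hogging moment at E produces rotation L₁/(3EI) + L₂/(3EI) = 7.083/EI.
Compatibility: M_E·(L₁+L₂)/(3EI) = θ_0, giving M_E = 332.7 kN·m (hogging).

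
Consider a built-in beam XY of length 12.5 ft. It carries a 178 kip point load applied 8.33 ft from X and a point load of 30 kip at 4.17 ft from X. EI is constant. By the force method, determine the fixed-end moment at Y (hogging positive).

M_Y = 357.4 kip·ft

Release both end moments; the primary structure is a simply-supported span XY with redundants M_X and M_Y.
Simple-span end rotations at X and Y under the given loads:
  at X: point load 178 at a = 8.33: Pab(L + b)/(6LEI) = 1374/EI
  at Y: point load 178 at a = 8.33: Pab(L + a)/(6LEI) = 1717/EI
  at X: point load 30 at a = 4.17: Pab(L + b)/(6LEI) = 289.4/EI
  at Y: point load 30 at a = 4.17: Pab(L + a)/(6LEI) = 231.6/EI
  θ_X0 = 1664/EI,  θ_Y0 = 1949/EI
Flexibility coefficients: a unit moment at one end gives L/(3EI) there and L/(6EI) at the far end, so f₁₁ = f₂₂ = 4.167/EI and f₁₂ = f₂₁ = 2.083/EI.
Compatibility — zero rotation at each built-in end:
  4.167 M_X + 2.083 M_Y = 1664
  2.083 M_X + 4.167 M_Y = 1949
Solving the pair gives M_X = 220.6 kip·ft and M_Y = 357.4 kip·ft (hogging).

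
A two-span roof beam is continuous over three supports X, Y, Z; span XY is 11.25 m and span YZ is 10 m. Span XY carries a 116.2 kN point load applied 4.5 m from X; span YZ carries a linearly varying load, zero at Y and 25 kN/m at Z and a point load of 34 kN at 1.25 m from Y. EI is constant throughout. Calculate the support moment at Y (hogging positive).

Insert a hinge at Y; M_Y is the redundant, and each span becomes simply supported.
End slopes at the hinge Y, treating each span as simply supported:
  span XY: point load 116.2 at a = 4.5: Pab(L + a)/(6LEI) = 823.6/EI
  span YZ: triangular load, peak 25: 7w₀L³/(360EI) = 486.1/EI
  span YZ: point load 34 at a = 1.25: Pab(L + b)/(6LEI) = 116.2/EI
  relative rotation θ_0 = (823.6 + 602.3)/EI = 1426/EI
A unit hogging moment at Y produces rotation L₁/(3EI) + L₂/(3EI) = 7.083/EI.
Compatibility: M_Y·(L₁+L₂)/(3EI) = θ_0, giving M_Y = 201.3 kN·m (hogging).

M_Y = 201.3 kN·m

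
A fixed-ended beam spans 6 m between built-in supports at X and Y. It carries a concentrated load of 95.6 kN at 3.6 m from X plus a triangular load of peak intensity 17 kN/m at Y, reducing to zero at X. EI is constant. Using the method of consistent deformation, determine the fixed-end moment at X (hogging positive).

M_X = 75.47 kN·m

Take the two fixed-end moments M_X, M_Y as redundants; the released structure is the simple span XY.
On the primary (simply-supported) span, the end slopes from the loading are:
  at X: point load 95.6 at a = 3.6: Pab(L + b)/(6LEI) = 192.7/EI
  at Y: point load 95.6 at a = 3.6: Pab(L + a)/(6LEI) = 220.3/EI
  at X: triangular load, peak 17: 7w₀L³/(360EI) = 71.4/EI
  at Y: triangular load, peak 17: w₀L³/(45EI) = 81.6/EI
  θ_X0 = 264.1/EI,  θ_Y0 = 301.9/EI
Flexibility coefficients: a unit moment at one end gives L/(3EI) there and L/(6EI) at the far end, so f₁₁ = f₂₂ = 2/EI and f₁₂ = f₂₁ = 1/EI.
Compatibility — zero rotation at each built-in end:
  2 M_X + 1 M_Y = 264.1
  1 M_X + 2 M_Y = 301.9
Solving the pair gives M_X = 75.47 kN·m and M_Y = 113.2 kN·m (hogging).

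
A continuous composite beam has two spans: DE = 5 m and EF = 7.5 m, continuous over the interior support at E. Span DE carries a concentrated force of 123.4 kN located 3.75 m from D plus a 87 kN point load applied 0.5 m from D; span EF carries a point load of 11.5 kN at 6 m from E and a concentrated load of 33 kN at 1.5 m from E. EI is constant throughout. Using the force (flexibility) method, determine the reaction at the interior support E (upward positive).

Insert a hinge at E; M_E is the redundant, and each span becomes simply supported.
Discontinuity in slope at E on the released structure — sum the simple-span end rotations:
  span DE: point load 123.4 at a = 3.75: Pab(L + a)/(6LEI) = 168.7/EI
  span DE: point load 87 at a = 0.5: Pab(L + a)/(6LEI) = 35.89/EI
  span EF: point load 11.5 at a = 6: Pab(L + b)/(6LEI) = 20.7/EI
  span EF: point load 33 at a = 1.5: Pab(L + b)/(6LEI) = 89.1/EI
  relative rotation θ_0 = (204.6 + 109.8)/EI = 314.4/EI
A unit hogging moment at E produces rotation L₁/(3EI) + L₂/(3EI) = 4.167/EI.
Compatibility: M_E·(L₁+L₂)/(3EI) = θ_0, giving M_E = 75.46 kN·m (hogging).
Span DE, ΣM about D with M_E applied at E: R_E^{DE}·5 = 506.2 + 75.46, so R_E^{DE} = 116.3 kN and R_D = 210.4 − 116.3 = 94.06 kN.
Span EF, ΣM about F: R_E^{EF}·7.5 = 215.2 + 75.46, so R_E^{EF} = 38.76 kN and R_F = 44.5 − 38.76 = 5.739 kN.
R_E = 116.3 + 38.76 = 155.1 kN.

R_E = 155.1 kN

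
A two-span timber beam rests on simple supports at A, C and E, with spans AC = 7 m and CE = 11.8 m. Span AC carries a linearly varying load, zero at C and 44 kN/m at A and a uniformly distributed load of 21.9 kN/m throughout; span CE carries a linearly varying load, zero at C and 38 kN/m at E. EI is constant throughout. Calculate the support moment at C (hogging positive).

Release continuity at C by inserting a hinge; the redundant is the internal moment M_C. The primary structure is two simply-supported spans AC and CE.
End slopes at the hinge C, treating each span as simply supported:
  span AC: triangular load, peak 44: 7w₀L³/(360EI) = 293.5/EI
  span AC: UDL 21.9: wL³/(24EI) = 313/EI
  span CE: triangular load, peak 38: 7w₀L³/(360EI) = 1214/EI
  relative rotation θ_0 = (606.4 + 1214)/EI = 1820/EI
A unit hogging moment at C produces rotation L₁/(3EI) + L₂/(3EI) = 6.267/EI.
Slope continuity at C: θ_0 = M_C·6.267/EI, so M_C = 1820/6.267 = 290.5 kN·m (hogging).

M_C = 290.5 kN·m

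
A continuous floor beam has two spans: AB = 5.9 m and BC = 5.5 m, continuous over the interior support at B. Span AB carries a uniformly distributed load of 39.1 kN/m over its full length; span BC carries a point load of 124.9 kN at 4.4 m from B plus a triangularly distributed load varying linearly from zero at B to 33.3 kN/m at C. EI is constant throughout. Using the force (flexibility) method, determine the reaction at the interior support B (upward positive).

R_B = 222.9 kN

Insert a hinge at B; M_B is the redundant, and each span becomes simply supported.
End slopes at the hinge B, treating each span as simply supported:
  span AB: UDL 39.1: wL³/(24EI) = 334.6/EI
  span BC: point load 124.9 at a = 4.4: Pab(L + b)/(6LEI) = 120.9/EI
  span BC: triangular load, peak 33.3: 7w₀L³/(360EI) = 107.7/EI
  relative rotation θ_0 = (334.6 + 228.6)/EI = 563.2/EI
A unit hogging moment at B produces rotation L₁/(3EI) + L₂/(3EI) = 3.8/EI.
Slope continuity at B: θ_0 = M_B·3.8/EI, so M_B = 563.2/3.8 = 148.2 kN·m (hogging).
Span AB, ΣM about A with M_B applied at B: R_B^{AB}·5.9 = 680.5 + 148.2, so R_B^{AB} = 140.5 kN and R_A = 230.7 − 140.5 = 90.22 kN.
Span BC, ΣM about C: R_B^{BC}·5.5 = 305.3 + 148.2, so R_B^{BC} = 82.45 kN and R_C = 216.5 − 82.45 = 134 kN.
R_B = 140.5 + 82.45 = 222.9 kN.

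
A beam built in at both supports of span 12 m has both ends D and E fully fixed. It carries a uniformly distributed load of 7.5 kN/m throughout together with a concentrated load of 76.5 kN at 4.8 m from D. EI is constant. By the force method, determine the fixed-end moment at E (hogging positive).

M_E = 178.1 kN·m

Release both end moments; the primary structure is a simply-supported span DE with redundants M_D and M_E.
On the primary (simply-supported) span, the end slopes from the loading are:
  at D: UDL 7.5: wL³/(24EI) = 540/EI
  at E: UDL 7.5: wL³/(24EI) = 540/EI
  at D: point load 76.5 at a = 4.8: Pab(L + b)/(6LEI) = 705/EI
  at E: point load 76.5 at a = 4.8: Pab(L + a)/(6LEI) = 616.9/EI
  θ_D0 = 1245/EI,  θ_E0 = 1157/EI
Flexibility coefficients: a unit moment at one end gives L/(3EI) there and L/(6EI) at the far end, so f₁₁ = f₂₂ = 4/EI and f₁₂ = f₂₁ = 2/EI.
Compatibility — zero rotation at each built-in end:
  4 M_D + 2 M_E = 1245
  2 M_D + 4 M_E = 1157
Solving the pair gives M_D = 222.2 kN·m and M_E = 178.1 kN·m (hogging).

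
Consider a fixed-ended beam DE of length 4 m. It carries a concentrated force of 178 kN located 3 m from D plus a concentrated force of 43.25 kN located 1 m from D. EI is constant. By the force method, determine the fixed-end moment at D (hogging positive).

Release both end moments; the primary structure is a simply-supported span DE with redundants M_D and M_E.
On the primary (simply-supported) span, the end slopes from the loading are:
  at D: point load 178 at a = 3: Pab(L + b)/(6LEI) = 111.2/EI
  at E: point load 178 at a = 3: Pab(L + a)/(6LEI) = 155.8/EI
  at D: point load 43.25 at a = 1: Pab(L + b)/(6LEI) = 37.84/EI
  at E: point load 43.25 at a = 1: Pab(L + a)/(6LEI) = 27.03/EI
  θ_D0 = 149.1/EI,  θ_E0 = 182.8/EI
Flexibility coefficients: a unit moment at one end gives L/(3EI) there and L/(6EI) at the far end, so f₁₁ = f₂₂ = 1.333/EI and f₁₂ = f₂₁ = 0.6667/EI.
Compatibility — zero rotation at each built-in end:
  1.333 M_D + 0.6667 M_E = 149.1
  0.6667 M_D + 1.333 M_E = 182.8
Solving the pair gives M_D = 57.7 kN·m and M_E = 108.2 kN·m (hogging).

M_D = 57.7 kN·m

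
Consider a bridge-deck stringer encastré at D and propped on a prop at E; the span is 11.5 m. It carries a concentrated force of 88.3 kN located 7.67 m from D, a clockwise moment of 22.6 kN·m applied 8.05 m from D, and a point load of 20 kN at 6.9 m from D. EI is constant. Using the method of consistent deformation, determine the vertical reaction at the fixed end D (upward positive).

R_D = 51.16 kN

Remove the prop at E; the released (primary) structure is a cantilever built in at D.
Deflection at E on the released cantilever, summing each load's contribution:
  point load 88.3 at a = 7.67: Pa²(3L − a)/(6EI) = 23228/EI
  clockwise couple 22.6 at a = 8.05: M₀a(2L − a)/(2EI) = 1360/EI
  point load 20 at a = 6.9: Pa²(3L − a)/(6EI) = 4380/EI
  δ_0 = 28969/EI
Flexibility coefficient — unit upward force at E: δ_{EE} = L³/(3EI) = 507/EI.
Compatibility at E: δ_0 − R_E·δ_{EE} = 0, so R_E = 28969/507 = 57.14 kN.
Vertical equilibrium: R_D = ΣP − R_E = 108.3 − 57.14 = 51.16 kN.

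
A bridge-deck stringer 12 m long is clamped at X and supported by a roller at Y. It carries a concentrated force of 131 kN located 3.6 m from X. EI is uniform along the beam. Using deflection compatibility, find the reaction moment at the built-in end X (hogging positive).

Choose R_Y as the redundant. The primary structure is the cantilever fixed at X.
Primary-structure tip deflection at Y by superposition:
  point load 131 at a = 3.6: Pa²(3L − a)/(6EI) = 9168/EI
Flexibility coefficient — unit upward force at Y: δ_{YY} = L³/(3EI) = 576/EI.
Compatibility at Y: δ_0 − R_Y·δ_{YY} = 0, so R_Y = 9168/576 = 15.92 kN.
Moment equilibrium about X: M_X = Σ(load moments about X) − R_Y·L = 471.6 − 15.92×12 = 280.6 kN·m.

M_X = 280.6 kN·m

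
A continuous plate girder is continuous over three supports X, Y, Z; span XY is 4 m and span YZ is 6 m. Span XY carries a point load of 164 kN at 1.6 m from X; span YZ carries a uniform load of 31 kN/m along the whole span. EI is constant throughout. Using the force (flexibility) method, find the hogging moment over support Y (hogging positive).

Insert a hinge at Y; M_Y is the redundant, and each span becomes simply supported.
Discontinuity in slope at Y on the released structure — sum the simple-span end rotations:
  span XY: point load 164 at a = 1.6: Pab(L + a)/(6LEI) = 146.9/EI
  span YZ: UDL 31: wL³/(24EI) = 279/EI
  relative rotation θ_0 = (146.9 + 279)/EI = 425.9/EI
A unit hogging moment at Y produces rotation L₁/(3EI) + L₂/(3EI) = 3.333/EI.
Slope continuity at Y: θ_0 = M_Y·3.333/EI, so M_Y = 425.9/3.333 = 127.8 kN·m (hogging).

M_Y = 127.8 kN·m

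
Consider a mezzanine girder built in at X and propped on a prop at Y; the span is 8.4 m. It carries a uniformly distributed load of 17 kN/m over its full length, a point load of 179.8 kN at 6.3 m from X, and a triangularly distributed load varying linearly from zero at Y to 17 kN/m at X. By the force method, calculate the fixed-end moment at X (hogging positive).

Remove the prop at Y; the released (primary) structure is a cantilever built in at X.
Free-end deflection of the primary structure under the applied loading (downward +):
  UDL 17: wL⁴/(8EI) = 10580/EI
  point load 179.8 at a = 6.3: Pa²(3L − a)/(6EI) = 22479/EI
  triangular load, peak 17 at the fixed end: w₀L⁴/(30EI) = 2821/EI
  δ_0 = 35880/EI
Tip deflection under a unit load at Y: L³/(3EI) = 197.6/EI.
The prop prevents deflection at Y: R_Y = δ_0/δ_{YY} = 35880/197.6 = 181.6 kN.
Moment equilibrium about X: M_X = Σ(load moments about X) − R_Y·L = 1932 − 181.6×8.4 = 406.9 kN·m.

M_X = 406.9 kN·m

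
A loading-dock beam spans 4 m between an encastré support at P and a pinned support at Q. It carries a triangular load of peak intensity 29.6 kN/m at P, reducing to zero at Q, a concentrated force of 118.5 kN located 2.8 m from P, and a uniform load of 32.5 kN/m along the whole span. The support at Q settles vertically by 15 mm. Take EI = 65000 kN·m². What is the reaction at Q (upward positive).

R_Q = 81.66 kN

Release the roller at Q. Primary structure: cantilever fixed at P.
Free-end deflection of the primary structure under the applied loading (downward +):
  triangular load, peak 29.6 at the fixed end: w₀L⁴/(30EI) = 252.6/EI
  point load 118.5 at a = 2.8: Pa²(3L − a)/(6EI) = 1425/EI
  UDL 32.5: wL⁴/(8EI) = 1040/EI
  δ_0 = 2717/EI
Flexibility coefficient — unit upward force at Q: δ_{QQ} = L³/(3EI) = 21.33/EI.
With EI = 65000 kN·m²: δ_0 = 0.041802 m and δ_{QQ} = 0.000328 m/kN.
Compatibility — the beam at Q must follow the support down by 0.015 m: δ_0 − R_Q·δ_{QQ} = 0.015, so R_Q = (0.041802 − 0.015)/0.000328 = 81.66 kN.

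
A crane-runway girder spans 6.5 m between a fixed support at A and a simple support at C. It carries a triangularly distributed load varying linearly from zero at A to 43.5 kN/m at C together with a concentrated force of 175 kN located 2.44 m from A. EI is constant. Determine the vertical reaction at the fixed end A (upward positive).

Release the roller at C. Primary structure: cantilever fixed at A.
Deflection at C on the released cantilever, summing each load's contribution:
  triangular load, peak 43.5 at the free end: 11w₀L⁴/(120EI) = 7118/EI
  point load 175 at a = 2.44: Pa²(3L − a)/(6EI) = 2962/EI
  δ_0 = 10080/EI
Flexibility coefficient — unit upward force at C: δ_{CC} = L³/(3EI) = 91.54/EI.
The prop prevents deflection at C: R_C = δ_0/δ_{CC} = 10080/91.54 = 110.1 kN.
Vertical equilibrium: R_A = ΣP − R_C = 316.4 − 110.1 = 206.3 kN.

R_A = 206.3 kN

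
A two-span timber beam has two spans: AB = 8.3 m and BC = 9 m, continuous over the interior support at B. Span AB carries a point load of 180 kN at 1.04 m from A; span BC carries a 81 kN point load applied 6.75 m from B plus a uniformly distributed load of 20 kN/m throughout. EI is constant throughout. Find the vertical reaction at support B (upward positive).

Insert a hinge at B; M_B is the redundant, and each span becomes simply supported.
Discontinuity in slope at B on the released structure — sum the simple-span end rotations:
  span AB: point load 180 at a = 1.04: Pab(L + a)/(6LEI) = 254.9/EI
  span BC: point load 81 at a = 6.75: Pab(L + b)/(6LEI) = 256.3/EI
  span BC: UDL 20: wL³/(24EI) = 607.5/EI
  relative rotation θ_0 = (254.9 + 863.8)/EI = 1119/EI
A unit hogging moment at B produces rotation L₁/(3EI) + L₂/(3EI) = 5.767/EI.
Slope continuity at B: θ_0 = M_B·5.767/EI, so M_B = 1119/5.767 = 194 kN·m (hogging).
Span AB, ΣM about A with M_B applied at B: R_B^{AB}·8.3 = 187.2 + 194, so R_B^{AB} = 45.93 kN and R_A = 180 − 45.93 = 134.1 kN.
Span BC, ΣM about C: R_B^{BC}·9 = 992.2 + 194, so R_B^{BC} = 131.8 kN and R_C = 261 − 131.8 = 129.2 kN.
R_B = 45.93 + 131.8 = 177.7 kN.

R_B = 177.7 kN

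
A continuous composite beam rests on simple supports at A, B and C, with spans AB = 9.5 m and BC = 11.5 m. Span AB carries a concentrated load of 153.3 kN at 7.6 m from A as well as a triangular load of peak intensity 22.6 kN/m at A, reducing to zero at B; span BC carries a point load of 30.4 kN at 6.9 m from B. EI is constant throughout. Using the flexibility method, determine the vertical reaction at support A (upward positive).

Take M_B as the redundant. Released structure: two simple spans AB and BC with a hinge at B.
Rotations at B on the released spans (each span's end-slope, ×1/EI):
  span AB: point load 153.3 at a = 7.6: Pab(L + a)/(6LEI) = 664.1/EI
  span AB: triangular load, peak 22.6: 7w₀L³/(360EI) = 376.8/EI
  span BC: point load 30.4 at a = 6.9: Pab(L + b)/(6LEI) = 225.1/EI
  relative rotation θ_0 = (1041 + 225.1)/EI = 1266/EI
A unit hogging moment at B produces rotation L₁/(3EI) + L₂/(3EI) = 7/EI.
Slope continuity at B: θ_0 = M_B·7/EI, so M_B = 1266/7 = 180.9 kN·m (hogging).
Span AB, ΣM about A with M_B applied at B: R_B^{AB}·9.5 = 1505 + 180.9, so R_B^{AB} = 177.5 kN and R_A = 260.6 − 177.5 = 83.19 kN.

R_A = 83.19 kN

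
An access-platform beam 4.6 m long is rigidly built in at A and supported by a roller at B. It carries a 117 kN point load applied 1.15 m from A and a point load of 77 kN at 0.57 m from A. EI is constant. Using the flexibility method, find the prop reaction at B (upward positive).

R_B = 11.75 kN

Take the reaction at B as the redundant and release it; the primary structure is a cantilever fixed at A.
Free-end deflection of the primary structure under the applied loading (downward +):
  point load 117 at a = 1.15: Pa²(3L − a)/(6EI) = 326.2/EI
  point load 77 at a = 0.57: Pa²(3L − a)/(6EI) = 55.16/EI
  δ_0 = 381.4/EI
Tip deflection under a unit load at B: L³/(3EI) = 32.45/EI.
Compatibility at B: δ_0 − R_B·δ_{BB} = 0, so R_B = 381.4/32.45 = 11.75 kN.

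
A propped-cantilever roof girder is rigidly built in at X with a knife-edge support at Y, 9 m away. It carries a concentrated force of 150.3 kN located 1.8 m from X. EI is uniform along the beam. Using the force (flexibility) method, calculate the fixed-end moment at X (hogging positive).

Release the roller at Y. Primary structure: cantilever fixed at X.
Primary-structure tip deflection at Y by superposition:
  point load 150.3 at a = 1.8: Pa²(3L − a)/(6EI) = 2045/EI
Tip deflection under a unit load at Y: L³/(3EI) = 243/EI.
The prop prevents deflection at Y: R_Y = δ_0/δ_{YY} = 2045/243 = 8.417 kN.
Moment equilibrium about X: M_X = Σ(load moments about X) − R_Y·L = 270.5 − 8.417×9 = 194.8 kN·m.

M_X = 194.8 kN·m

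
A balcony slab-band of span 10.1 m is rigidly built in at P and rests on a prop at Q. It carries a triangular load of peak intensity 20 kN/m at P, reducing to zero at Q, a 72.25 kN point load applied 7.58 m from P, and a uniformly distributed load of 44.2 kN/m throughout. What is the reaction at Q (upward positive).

Choose R_Q as the redundant. The primary structure is the cantilever fixed at P.
Deflection at Q on the released cantilever, summing each load's contribution:
  triangular load, peak 20 at the fixed end: w₀L⁴/(30EI) = 6937/EI
  point load 72.25 at a = 7.58: Pa²(3L − a)/(6EI) = 15719/EI
  UDL 44.2: wL⁴/(8EI) = 57493/EI
  δ_0 = 80150/EI
Flexibility coefficient — unit upward force at Q: δ_{QQ} = L³/(3EI) = 343.4/EI.
Compatibility at Q: δ_0 − R_Q·δ_{QQ} = 0, so R_Q = 80150/343.4 = 233.4 kN.

R_Q = 233.4 kN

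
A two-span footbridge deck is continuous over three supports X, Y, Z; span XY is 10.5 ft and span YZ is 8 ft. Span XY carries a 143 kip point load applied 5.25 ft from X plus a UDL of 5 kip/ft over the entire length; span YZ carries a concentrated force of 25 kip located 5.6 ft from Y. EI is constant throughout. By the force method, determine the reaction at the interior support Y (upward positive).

R_Y = 151.7 kip

Insert a hinge at Y; M_Y is the redundant, and each span becomes simply supported.
Discontinuity in slope at Y on the released structure — sum the simple-span end rotations:
  span XY: point load 143 at a = 5.25: Pab(L + a)/(6LEI) = 985.4/EI
  span XY: UDL 5: wL³/(24EI) = 241.2/EI
  span YZ: point load 25 at a = 5.6: Pab(L + b)/(6LEI) = 72.8/EI
  relative rotation θ_0 = (1227 + 72.8)/EI = 1299/EI
A unit hogging moment at Y produces rotation L₁/(3EI) + L₂/(3EI) = 6.167/EI.
Slope continuity at Y: θ_0 = M_Y·6.167/EI, so M_Y = 1299/6.167 = 210.7 kip·ft (hogging).
Span XY, ΣM about X with M_Y applied at Y: R_Y^{XY}·10.5 = 1026 + 210.7, so R_Y^{XY} = 117.8 kip and R_X = 195.5 − 117.8 = 77.68 kip.
Span YZ, ΣM about Z: R_Y^{YZ}·8 = 60 + 210.7, so R_Y^{YZ} = 33.84 kip and R_Z = 25 − 33.84 = -8.838 kip.
R_Y = 117.8 + 33.84 = 151.7 kip.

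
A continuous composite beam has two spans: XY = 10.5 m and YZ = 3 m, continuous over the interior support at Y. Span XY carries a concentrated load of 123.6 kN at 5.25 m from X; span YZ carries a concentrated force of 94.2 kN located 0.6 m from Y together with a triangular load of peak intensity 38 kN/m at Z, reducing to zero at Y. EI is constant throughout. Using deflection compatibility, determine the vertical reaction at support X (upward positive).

R_X = 42.49 kN

Take M_Y as the redundant. Released structure: two simple spans XY and YZ with a hinge at Y.
Discontinuity in slope at Y on the released structure — sum the simple-span end rotations:
  span XY: point load 123.6 at a = 5.25: Pab(L + a)/(6LEI) = 851.7/EI
  span YZ: point load 94.2 at a = 0.6: Pab(L + b)/(6LEI) = 40.69/EI
  span YZ: triangular load, peak 38: 7w₀L³/(360EI) = 19.95/EI
  relative rotation θ_0 = (851.7 + 60.64)/EI = 912.3/EI
A unit hogging moment at Y produces rotation L₁/(3EI) + L₂/(3EI) = 4.5/EI.
Compatibility: M_Y·(L₁+L₂)/(3EI) = θ_0, giving M_Y = 202.7 kN·m (hogging).
Span XY, ΣM about X with M_Y applied at Y: R_Y^{XY}·10.5 = 648.9 + 202.7, so R_Y^{XY} = 81.11 kN and R_X = 123.6 − 81.11 = 42.49 kN.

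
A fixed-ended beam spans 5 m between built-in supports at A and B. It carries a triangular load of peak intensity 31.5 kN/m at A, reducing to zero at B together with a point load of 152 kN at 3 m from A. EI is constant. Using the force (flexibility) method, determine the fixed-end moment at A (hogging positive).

Take the two fixed-end moments M_A, M_B as redundants; the released structure is the simple span AB.
Simple-span end rotations at A and B under the given loads:
  at A: triangular load, peak 31.5: w₀L³/(45EI) = 87.5/EI
  at B: triangular load, peak 31.5: 7w₀L³/(360EI) = 76.56/EI
  at A: point load 152 at a = 3: Pab(L + b)/(6LEI) = 212.8/EI
  at B: point load 152 at a = 3: Pab(L + a)/(6LEI) = 243.2/EI
  θ_A0 = 300.3/EI,  θ_B0 = 319.8/EI
Flexibility coefficients: a unit moment at one end gives L/(3EI) there and L/(6EI) at the far end, so f₁₁ = f₂₂ = 1.667/EI and f₁₂ = f₂₁ = 0.8333/EI.
Compatibility — zero rotation at each built-in end:
  1.667 M_A + 0.8333 M_B = 300.3
  0.8333 M_A + 1.667 M_B = 319.8
Solving the pair gives M_A = 112.3 kN·m and M_B = 135.7 kN·m (hogging).

M_A = 112.3 kN·m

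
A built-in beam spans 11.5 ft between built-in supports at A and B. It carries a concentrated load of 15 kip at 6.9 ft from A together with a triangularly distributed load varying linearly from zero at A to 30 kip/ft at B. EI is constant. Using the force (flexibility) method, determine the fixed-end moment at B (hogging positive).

M_B = 223.2 kip·ft

Release both end moments; the primary structure is a simply-supported span AB with redundants M_A and M_B.
End rotations of the released simple span under the applied load (×1/EI):
  at A: point load 15 at a = 6.9: Pab(L + b)/(6LEI) = 111.1/EI
  at B: point load 15 at a = 6.9: Pab(L + a)/(6LEI) = 127/EI
  at A: triangular load, peak 30: 7w₀L³/(360EI) = 887.2/EI
  at B: triangular load, peak 30: w₀L³/(45EI) = 1014/EI
  θ_A0 = 998.3/EI,  θ_B0 = 1141/EI
Flexibility coefficients: a unit moment at one end gives L/(3EI) there and L/(6EI) at the far end, so f₁₁ = f₂₂ = 3.833/EI and f₁₂ = f₂₁ = 1.917/EI.
Compatibility — zero rotation at each built-in end:
  3.833 M_A + 1.917 M_B = 998.3
  1.917 M_A + 3.833 M_B = 1141
Solving the pair gives M_A = 148.8 kip·ft and M_B = 223.2 kip·ft (hogging).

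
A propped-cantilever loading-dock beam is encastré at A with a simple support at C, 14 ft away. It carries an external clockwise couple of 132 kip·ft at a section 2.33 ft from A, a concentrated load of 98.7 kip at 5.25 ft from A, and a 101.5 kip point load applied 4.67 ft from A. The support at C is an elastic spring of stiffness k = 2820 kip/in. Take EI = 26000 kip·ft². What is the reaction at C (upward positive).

R_C = 37.56 kip

Take the reaction at C as the redundant and release it; the primary structure is a cantilever fixed at A.
Free-end deflection of the primary structure under the applied loading (downward +):
  clockwise couple 132 at a = 2.33: M₀a(2L − a)/(2EI) = 3948/EI
  point load 98.7 at a = 5.25: Pa²(3L − a)/(6EI) = 16663/EI
  point load 101.5 at a = 4.67: Pa²(3L − a)/(6EI) = 13772/EI
  δ_0 = 34382/EI
Flexibility coefficient — unit upward force at C: δ_{CC} = L³/(3EI) = 914.7/EI.
With EI = 26000 kip·ft²: δ_0 = 1.3224 ft and δ_{CC} = 0.035179 ft/kip.
Compatibility — the spring shortens by R_C/k under the reaction it provides: δ_0 − R_C·δ_{CC} = R_C/k. With 1/k = 1/(2820×12) ft/kip = 0.00003 ft/kip, R_C = δ_0 / (δ_{CC} + 1/k) = 1.3224 / (0.035179 + 0.00003) = 37.56 kip.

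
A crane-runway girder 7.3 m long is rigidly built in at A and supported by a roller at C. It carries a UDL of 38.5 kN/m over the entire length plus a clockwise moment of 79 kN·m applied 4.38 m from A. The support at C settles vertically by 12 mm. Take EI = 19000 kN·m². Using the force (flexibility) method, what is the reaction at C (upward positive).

Remove the prop at C; the released (primary) structure is a cantilever built in at A.
Deflection at C on the released cantilever, summing each load's contribution:
  UDL 38.5: wL⁴/(8EI) = 13667/EI
  clockwise couple 79 at a = 4.38: M₀a(2L − a)/(2EI) = 1768/EI
  δ_0 = 15435/EI
Tip deflection under a unit load at C: L³/(3EI) = 129.7/EI.
With EI = 19000 kN·m²: δ_0 = 0.81236 m and δ_{CC} = 0.006825 m/kN.
Compatibility — the beam at C must follow the support down by 0.012 m: δ_0 − R_C·δ_{CC} = 0.012, so R_C = (0.81236 − 0.012)/0.006825 = 117.3 kN.

R_C = 117.3 kN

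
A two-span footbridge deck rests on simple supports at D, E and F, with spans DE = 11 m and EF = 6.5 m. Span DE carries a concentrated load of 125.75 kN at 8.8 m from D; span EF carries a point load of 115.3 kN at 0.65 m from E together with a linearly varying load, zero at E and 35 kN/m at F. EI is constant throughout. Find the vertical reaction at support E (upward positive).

Release continuity at E by inserting a hinge; the redundant is the internal moment M_E. The primary structure is two simply-supported spans DE and EF.
End slopes at the hinge E, treating each span as simply supported:
  span DE: point load 125.75 at a = 8.8: Pab(L + a)/(6LEI) = 730.4/EI
  span EF: point load 115.3 at a = 0.65: Pab(L + b)/(6LEI) = 138.8/EI
  span EF: triangular load, peak 35: 7w₀L³/(360EI) = 186.9/EI
  relative rotation θ_0 = (730.4 + 325.7)/EI = 1056/EI
A unit hogging moment at E produces rotation L₁/(3EI) + L₂/(3EI) = 5.833/EI.
Slope continuity at E: θ_0 = M_E·5.833/EI, so M_E = 1056/5.833 = 181 kN·m (hogging).
Span DE, ΣM about D with M_E applied at E: R_E^{DE}·11 = 1107 + 181, so R_E^{DE} = 117.1 kN and R_D = 125.8 − 117.1 = 8.691 kN.
Span EF, ΣM about F: R_E^{EF}·6.5 = 921 + 181, so R_E^{EF} = 169.5 kN and R_F = 229.1 − 169.5 = 59.51 kN.
R_E = 117.1 + 169.5 = 286.6 kN.

R_E = 286.6 kN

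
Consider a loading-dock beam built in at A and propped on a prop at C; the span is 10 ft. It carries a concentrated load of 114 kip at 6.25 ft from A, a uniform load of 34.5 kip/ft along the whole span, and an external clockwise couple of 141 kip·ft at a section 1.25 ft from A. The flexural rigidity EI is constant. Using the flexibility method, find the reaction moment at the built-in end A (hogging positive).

Release the roller at C. Primary structure: cantilever fixed at A.
Downward deflection at the released point C due to the loads:
  point load 114 at a = 6.25: Pa²(3L − a)/(6EI) = 17627/EI
  UDL 34.5: wL⁴/(8EI) = 43125/EI
  clockwise couple 141 at a = 1.25: M₀a(2L − a)/(2EI) = 1652/EI
  δ_0 = 62404/EI
Flexibility coefficient — unit upward force at C: δ_{CC} = L³/(3EI) = 333.3/EI.
The prop prevents deflection at C: R_C = δ_0/δ_{CC} = 62404/333.3 = 187.2 kip.
Moment equilibrium about A: M_A = Σ(load moments about A) − R_C·L = 2578 − 187.2×10 = 706.4 kip·ft.

M_A = 706.4 kip·ft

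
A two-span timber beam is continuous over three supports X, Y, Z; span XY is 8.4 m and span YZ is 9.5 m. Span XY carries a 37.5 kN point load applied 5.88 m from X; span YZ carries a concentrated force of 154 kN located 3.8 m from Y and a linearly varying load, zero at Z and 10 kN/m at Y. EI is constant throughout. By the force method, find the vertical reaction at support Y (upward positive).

Insert a hinge at Y; M_Y is the redundant, and each span becomes simply supported.
Discontinuity in slope at Y on the released structure — sum the simple-span end rotations:
  span XY: point load 37.5 at a = 5.88: Pab(L + a)/(6LEI) = 157.4/EI
  span YZ: point load 154 at a = 3.8: Pab(L + b)/(6LEI) = 889.5/EI
  span YZ: triangular load, peak 10: w₀L³/(45EI) = 190.5/EI
  relative rotation θ_0 = (157.4 + 1080)/EI = 1237/EI
A unit hogging moment at Y produces rotation L₁/(3EI) + L₂/(3EI) = 5.967/EI.
Compatibility: M_Y·(L₁+L₂)/(3EI) = θ_0, giving M_Y = 207.4 kN·m (hogging).
Span XY, ΣM about X with M_Y applied at Y: R_Y^{XY}·8.4 = 220.5 + 207.4, so R_Y^{XY} = 50.94 kN and R_X = 37.5 − 50.94 = -13.44 kN.
Span YZ, ΣM about Z: R_Y^{YZ}·9.5 = 1179 + 207.4, so R_Y^{YZ} = 145.9 kN and R_Z = 201.5 − 145.9 = 55.6 kN.
R_Y = 50.94 + 145.9 = 196.8 kN.

R_Y = 196.8 kN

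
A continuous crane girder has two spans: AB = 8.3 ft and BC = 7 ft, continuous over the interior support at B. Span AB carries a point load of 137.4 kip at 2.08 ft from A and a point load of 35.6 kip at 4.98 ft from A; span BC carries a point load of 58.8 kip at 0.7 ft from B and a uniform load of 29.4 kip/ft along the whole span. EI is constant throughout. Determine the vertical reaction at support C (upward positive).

Insert a hinge at B; M_B is the redundant, and each span becomes simply supported.
End slopes at the hinge B, treating each span as simply supported:
  span AB: point load 137.4 at a = 2.08: Pab(L + a)/(6LEI) = 370.5/EI
  span AB: point load 35.6 at a = 4.98: Pab(L + a)/(6LEI) = 157/EI
  span BC: point load 58.8 at a = 0.7: Pab(L + b)/(6LEI) = 82.11/EI
  span BC: UDL 29.4: wL³/(24EI) = 420.2/EI
  relative rotation θ_0 = (527.5 + 502.3)/EI = 1030/EI
A unit hogging moment at B produces rotation L₁/(3EI) + L₂/(3EI) = 5.1/EI.
Slope continuity at B: θ_0 = M_B·5.1/EI, so M_B = 1030/5.1 = 201.9 kip·ft (hogging).
Span BC, ΣM about C: R_B^{BC}·7 = 1091 + 201.9, so R_B^{BC} = 184.7 kip and R_C = 264.6 − 184.7 = 79.94 kip.

R_C = 79.94 kip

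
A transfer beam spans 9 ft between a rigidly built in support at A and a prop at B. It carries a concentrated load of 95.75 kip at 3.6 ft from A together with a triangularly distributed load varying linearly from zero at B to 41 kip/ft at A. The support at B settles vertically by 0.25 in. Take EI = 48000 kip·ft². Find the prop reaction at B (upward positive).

R_B = 52.7 kip

Choose R_B as the redundant. The primary structure is the cantilever fixed at A.
Primary-structure tip deflection at B by superposition:
  point load 95.75 at a = 3.6: Pa²(3L − a)/(6EI) = 4840/EI
  triangular load, peak 41 at the fixed end: w₀L⁴/(30EI) = 8967/EI
  δ_0 = 13806/EI
Tip deflection under a unit load at B: L³/(3EI) = 243/EI.
With EI = 48000 kip·ft²: δ_0 = 0.28763 ft and δ_{BB} = 0.005063 ft/kip.
Compatibility — the beam at B must follow the support down by 0.02083 ft: δ_0 − R_B·δ_{BB} = 0.02083, so R_B = (0.28763 − 0.02083)/0.005063 = 52.7 kip.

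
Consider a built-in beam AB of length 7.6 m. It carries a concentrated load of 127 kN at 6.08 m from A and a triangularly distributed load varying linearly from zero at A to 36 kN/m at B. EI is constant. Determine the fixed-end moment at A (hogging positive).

Take the two fixed-end moments M_A, M_B as redundants; the released structure is the simple span AB.
End rotations of the released simple span under the applied load (×1/EI):
  at A: point load 127 at a = 6.08: Pab(L + b)/(6LEI) = 234.7/EI
  at B: point load 127 at a = 6.08: Pab(L + a)/(6LEI) = 352.1/EI
  at A: triangular load, peak 36: 7w₀L³/(360EI) = 307.3/EI
  at B: triangular load, peak 36: w₀L³/(45EI) = 351.2/EI
  θ_A0 = 542/EI,  θ_B0 = 703.3/EI
Flexibility coefficients: a unit moment at one end gives L/(3EI) there and L/(6EI) at the far end, so f₁₁ = f₂₂ = 2.533/EI and f₁₂ = f₂₁ = 1.267/EI.
Compatibility — zero rotation at each built-in end:
  2.533 M_A + 1.267 M_B = 542
  1.267 M_A + 2.533 M_B = 703.3
Solving the pair gives M_A = 100.2 kN·m and M_B = 227.5 kN·m (hogging).

M_A = 100.2 kN·m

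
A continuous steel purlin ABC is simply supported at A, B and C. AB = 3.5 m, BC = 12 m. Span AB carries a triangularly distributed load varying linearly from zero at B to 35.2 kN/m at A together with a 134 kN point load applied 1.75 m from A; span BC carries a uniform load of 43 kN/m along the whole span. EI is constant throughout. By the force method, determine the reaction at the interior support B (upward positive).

Take M_B as the redundant. Released structure: two simple spans AB and BC with a hinge at B.
End slopes at the hinge B, treating each span as simply supported:
  span AB: triangular load, peak 35.2: 7w₀L³/(360EI) = 29.35/EI
  span AB: point load 134 at a = 1.75: Pab(L + a)/(6LEI) = 102.6/EI
  span BC: UDL 43: wL³/(24EI) = 3096/EI
  relative rotation θ_0 = (131.9 + 3096)/EI = 3228/EI
A unit hogging moment at B produces rotation L₁/(3EI) + L₂/(3EI) = 5.167/EI.
Compatibility: M_B·(L₁+L₂)/(3EI) = θ_0, giving M_B = 624.8 kN·m (hogging).
Span AB, ΣM about A with M_B applied at B: R_B^{AB}·3.5 = 306.4 + 624.8, so R_B^{AB} = 266 kN and R_A = 195.6 − 266 = -70.44 kN.
Span BC, ΣM about C: R_B^{BC}·12 = 3096 + 624.8, so R_B^{BC} = 310.1 kN and R_C = 516 − 310.1 = 205.9 kN.
R_B = 266 + 310.1 = 576.1 kN.

R_B = 576.1 kN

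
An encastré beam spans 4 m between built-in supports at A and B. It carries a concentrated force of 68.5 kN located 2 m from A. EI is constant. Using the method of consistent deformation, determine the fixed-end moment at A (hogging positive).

M_A = 34.25 kN·m

Release both end moments; the primary structure is a simply-supported span AB with redundants M_A and M_B.
On the primary (simply-supported) span, the end slopes from the loading are:
  at A: point load 68.5 at a = 2: Pab(L + b)/(6LEI) = 68.5/EI
  at B: point load 68.5 at a = 2: Pab(L + a)/(6LEI) = 68.5/EI
  θ_A0 = 68.5/EI,  θ_B0 = 68.5/EI
Flexibility coefficients: a unit moment at one end gives L/(3EI) there and L/(6EI) at the far end, so f₁₁ = f₂₂ = 1.333/EI and f₁₂ = f₂₁ = 0.6667/EI.
Compatibility — zero rotation at each built-in end:
  1.333 M_A + 0.6667 M_B = 68.5
  0.6667 M_A + 1.333 M_B = 68.5
Solving the pair gives M_A = 34.25 kN·m and M_B = 34.25 kN·m (hogging).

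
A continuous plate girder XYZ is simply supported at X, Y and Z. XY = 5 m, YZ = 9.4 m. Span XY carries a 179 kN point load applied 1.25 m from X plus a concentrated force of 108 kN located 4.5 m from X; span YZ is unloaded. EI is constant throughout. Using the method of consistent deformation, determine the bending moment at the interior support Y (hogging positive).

M_Y = 52.45 kN·m

Release continuity at Y by inserting a hinge; the redundant is the internal moment M_Y. The primary structure is two simply-supported spans XY and YZ.
Rotations at Y on the released spans (each span's end-slope, ×1/EI):
  span XY: point load 179 at a = 1.25: Pab(L + a)/(6LEI) = 174.8/EI
  span XY: point load 108 at a = 4.5: Pab(L + a)/(6LEI) = 76.95/EI
  relative rotation θ_0 = (251.8 + 0)/EI = 251.8/EI
A unit hogging moment at Y produces rotation L₁/(3EI) + L₂/(3EI) = 4.8/EI.
Slope continuity at Y: θ_0 = M_Y·4.8/EI, so M_Y = 251.8/4.8 = 52.45 kN·m (hogging).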